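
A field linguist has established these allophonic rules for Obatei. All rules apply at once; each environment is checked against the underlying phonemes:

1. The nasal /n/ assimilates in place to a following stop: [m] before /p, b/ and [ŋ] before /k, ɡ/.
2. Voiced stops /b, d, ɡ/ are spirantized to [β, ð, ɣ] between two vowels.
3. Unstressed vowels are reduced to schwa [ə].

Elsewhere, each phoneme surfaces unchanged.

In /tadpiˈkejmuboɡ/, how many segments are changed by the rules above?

5

Segments that undergo a rule: /a/ → [ə] (rule 3); /i/ → [ə] (rule 3); /u/ → [ə] (rule 3); /b/ → [β] (rule 2); /o/ → [ə] (rule 3).
All other segments surface unchanged.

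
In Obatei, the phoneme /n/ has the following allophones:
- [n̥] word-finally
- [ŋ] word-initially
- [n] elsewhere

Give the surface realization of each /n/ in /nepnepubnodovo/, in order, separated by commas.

Occurrence 1 (position 1): word-initially → [ŋ].
Occurrence 2 (position 4): no conditioning environment matches → elsewhere allophone [n].
Occurrence 3 (position 9): no conditioning environment matches → elsewhere allophone [n].

[ŋ], [n], [n]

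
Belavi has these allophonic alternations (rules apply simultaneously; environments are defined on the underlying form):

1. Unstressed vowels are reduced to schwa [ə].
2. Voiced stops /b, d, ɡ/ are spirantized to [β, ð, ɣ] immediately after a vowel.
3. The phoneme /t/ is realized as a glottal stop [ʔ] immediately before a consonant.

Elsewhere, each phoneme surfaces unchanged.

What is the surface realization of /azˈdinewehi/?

[əzˈdinəwəhə]

/a/ — word-initial, in an unstressed syllable — surfaces as [ə] (rule 1).
/z/ stays [z].
/d/ — between /z/ and /i/; rule 2 does not apply here → [d].
/i/ — between /d/ and /n/; rule 1 does not apply here → [i].
/n/ (between /i/ and /e/): no rule targets it → [n].
/e/ — between /n/ and /w/, in an unstressed syllable — surfaces as [ə] (rule 1).
/w/ (between /e/ and /e/) is unaffected → [w].
Rule 1 applies to /e/ (between /w/ and /h/: in an unstressed syllable) → [ə].
/h/ (between /e/ and /i/) is unaffected → [h].
/i/ (word-final): in an unstressed syllable, so rule 1 applies → [ə].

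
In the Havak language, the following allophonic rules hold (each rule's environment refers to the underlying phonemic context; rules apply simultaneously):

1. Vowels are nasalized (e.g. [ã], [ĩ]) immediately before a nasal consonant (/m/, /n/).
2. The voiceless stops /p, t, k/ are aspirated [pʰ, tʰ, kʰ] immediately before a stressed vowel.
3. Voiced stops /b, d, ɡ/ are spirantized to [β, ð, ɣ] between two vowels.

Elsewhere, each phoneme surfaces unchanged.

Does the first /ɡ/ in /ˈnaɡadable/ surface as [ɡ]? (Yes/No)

No

Rule 3 applies to /ɡ/ (between /a/ and /a/: between two vowels) → [ɣ].
The actual realization is [ɣ], not [ɡ].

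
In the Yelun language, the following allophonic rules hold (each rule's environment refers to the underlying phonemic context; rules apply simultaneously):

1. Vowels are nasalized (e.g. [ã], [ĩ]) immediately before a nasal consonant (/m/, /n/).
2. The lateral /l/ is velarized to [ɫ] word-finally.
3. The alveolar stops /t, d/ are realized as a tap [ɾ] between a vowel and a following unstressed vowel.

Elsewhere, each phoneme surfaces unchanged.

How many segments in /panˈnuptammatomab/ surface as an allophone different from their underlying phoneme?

4

Segments that undergo a rule: /a/ → [ã] (rule 1); /a/ → [ã] (rule 1); /t/ → [ɾ] (rule 3); /o/ → [õ] (rule 1).
All other segments surface unchanged.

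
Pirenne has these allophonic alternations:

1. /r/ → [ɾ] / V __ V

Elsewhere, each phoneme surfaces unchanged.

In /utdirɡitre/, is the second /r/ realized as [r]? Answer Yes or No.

Yes

/r/ — between /t/ and /e/; rule 1 does not apply here → [r].
The actual realization is [r], which matches [r].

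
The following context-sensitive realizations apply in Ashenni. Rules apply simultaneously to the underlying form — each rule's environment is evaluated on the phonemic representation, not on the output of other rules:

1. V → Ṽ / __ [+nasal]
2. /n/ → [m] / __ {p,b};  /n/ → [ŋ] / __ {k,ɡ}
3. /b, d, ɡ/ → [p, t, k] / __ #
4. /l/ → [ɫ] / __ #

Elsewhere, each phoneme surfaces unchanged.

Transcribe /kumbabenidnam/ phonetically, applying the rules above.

[kũmbabẽnidnãm]

/k/ (word-initial) is unaffected → [k].
/u/ (between /k/ and /m/) occurs before a nasal consonant → [ũ] by rule 1.
/m/ stays [m].
/b/ (between /m/ and /a/): rule 3 targets it, but not word-finally → unchanged [b].
/a/ (between /b/ and /b/) is in the target of rule 1 but the environment (before a nasal consonant) is not met → [a].
/b/ (between /a/ and /e/): rule 3 targets it, but not word-finally → unchanged [b].
/e/ (between /b/ and /n/): before a nasal consonant, so rule 1 applies → [ẽ].
/n/ (between /e/ and /i/) fails the environment for rule 2, so it stays [n].
/i/ — between /n/ and /d/; rule 1 does not apply here → [i].
/d/ (between /i/ and /n/) is in the target of rule 3 but the environment (word-finally) is not met → [d].
/n/ (between /d/ and /a/) fails the environment for rule 2, so it stays [n].
Rule 1 applies to /a/ (between /n/ and /m/: before a nasal consonant) → [ã].
/m/ stays [m].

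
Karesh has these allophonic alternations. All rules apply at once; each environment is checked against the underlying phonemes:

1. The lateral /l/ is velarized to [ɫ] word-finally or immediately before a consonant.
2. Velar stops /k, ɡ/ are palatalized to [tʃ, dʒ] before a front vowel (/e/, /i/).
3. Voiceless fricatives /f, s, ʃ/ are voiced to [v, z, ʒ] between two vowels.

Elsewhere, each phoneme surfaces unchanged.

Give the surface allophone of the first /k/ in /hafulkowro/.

/k/ (between /l/ and /o/): rule 2 targets it, but not before a front vowel → unchanged [k].

[k]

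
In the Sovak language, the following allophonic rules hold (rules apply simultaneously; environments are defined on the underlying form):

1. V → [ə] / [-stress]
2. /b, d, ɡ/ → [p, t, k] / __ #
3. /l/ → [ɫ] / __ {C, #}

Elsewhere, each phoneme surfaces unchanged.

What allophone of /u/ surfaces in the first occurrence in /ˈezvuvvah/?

[ə]

/u/ — between /v/ and /v/, in an unstressed syllable — surfaces as [ə] (rule 1).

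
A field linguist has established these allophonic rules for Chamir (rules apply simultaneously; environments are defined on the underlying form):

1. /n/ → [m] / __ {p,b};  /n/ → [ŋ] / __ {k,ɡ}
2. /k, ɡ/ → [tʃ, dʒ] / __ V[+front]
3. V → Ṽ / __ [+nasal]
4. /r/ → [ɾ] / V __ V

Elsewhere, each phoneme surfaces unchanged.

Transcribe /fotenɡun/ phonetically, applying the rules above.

[fotẽŋɡũn]

/f/ — not in any rule's target class → [f].
/o/ — between /f/ and /t/; rule 3 does not apply here → [o].
/t/ stays [t].
Rule 3 applies to /e/ (between /t/ and /n/: before a nasal consonant) → [ẽ].
/n/ (between /e/ and /ɡ/): before a labial or velar stop, so rule 1 applies → [ŋ].
/ɡ/ — between /n/ and /u/; rule 2 does not apply here → [ɡ].
/u/ (between /ɡ/ and /n/) occurs before a nasal consonant → [ũ] by rule 3.
/n/ — word-final; rule 1 does not apply here → [n].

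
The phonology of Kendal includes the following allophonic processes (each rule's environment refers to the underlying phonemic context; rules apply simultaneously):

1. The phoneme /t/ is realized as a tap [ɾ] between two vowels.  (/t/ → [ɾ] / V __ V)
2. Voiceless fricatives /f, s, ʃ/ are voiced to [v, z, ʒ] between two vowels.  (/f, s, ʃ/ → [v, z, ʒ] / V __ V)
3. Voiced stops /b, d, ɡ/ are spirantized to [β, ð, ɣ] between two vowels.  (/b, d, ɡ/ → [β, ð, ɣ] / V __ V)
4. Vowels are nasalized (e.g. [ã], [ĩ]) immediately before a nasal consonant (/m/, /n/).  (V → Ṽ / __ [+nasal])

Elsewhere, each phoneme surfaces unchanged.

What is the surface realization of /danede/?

[dãneðe]

/d/ (word-initial): rule 3 targets it, but not between two vowels → unchanged [d].
/a/ — between /d/ and /n/, before a nasal consonant — surfaces as [ã] (rule 4).
/n/ (between /a/ and /e/): no rule targets it → [n].
/e/ (between /n/ and /d/) is in the target of rule 4 but the environment (before a nasal consonant) is not met → [e].
/d/ meets the environment for rule 3 (between two vowels) → [ð].
/e/ — word-final; rule 4 does not apply here → [e].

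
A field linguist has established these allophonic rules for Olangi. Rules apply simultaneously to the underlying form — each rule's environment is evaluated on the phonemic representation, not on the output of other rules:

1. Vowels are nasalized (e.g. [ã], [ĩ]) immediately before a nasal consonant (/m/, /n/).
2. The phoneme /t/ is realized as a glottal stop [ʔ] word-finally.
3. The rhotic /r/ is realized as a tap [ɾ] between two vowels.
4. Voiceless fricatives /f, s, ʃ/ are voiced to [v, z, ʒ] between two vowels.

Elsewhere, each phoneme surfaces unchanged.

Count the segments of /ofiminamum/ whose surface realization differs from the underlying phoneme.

5

Segments that undergo a rule: /f/ → [v] (rule 4); /i/ → [ĩ] (rule 1); /i/ → [ĩ] (rule 1); /a/ → [ã] (rule 1); /u/ → [ũ] (rule 1).
All other segments surface unchanged.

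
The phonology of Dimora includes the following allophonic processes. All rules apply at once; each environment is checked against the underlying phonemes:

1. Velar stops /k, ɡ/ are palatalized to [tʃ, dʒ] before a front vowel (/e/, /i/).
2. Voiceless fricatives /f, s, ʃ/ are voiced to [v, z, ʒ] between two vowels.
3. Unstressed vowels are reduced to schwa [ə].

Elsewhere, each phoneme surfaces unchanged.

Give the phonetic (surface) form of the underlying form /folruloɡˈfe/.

[fəlrələɡˈfe]

/f/ (word-initial) fails the environment for rule 2, so it stays [f].
Rule 3 applies to /o/ (between /f/ and /l/: in an unstressed syllable) → [ə].
/l/ (between /o/ and /r/): no rule targets it → [l].
/r/ (between /l/ and /u/): no rule targets it → [r].
/u/ (between /r/ and /l/) occurs in an unstressed syllable → [ə] by rule 3.
/l/ stays [l].
/o/ meets the environment for rule 3 (in an unstressed syllable) → [ə].
/ɡ/ (between /o/ and /f/): rule 1 targets it, but not before a front vowel → unchanged [ɡ].
/f/ (between /ɡ/ and /e/) fails the environment for rule 2, so it stays [f].
/e/ (word-final): rule 3 targets it, but not in an unstressed syllable → unchanged [e].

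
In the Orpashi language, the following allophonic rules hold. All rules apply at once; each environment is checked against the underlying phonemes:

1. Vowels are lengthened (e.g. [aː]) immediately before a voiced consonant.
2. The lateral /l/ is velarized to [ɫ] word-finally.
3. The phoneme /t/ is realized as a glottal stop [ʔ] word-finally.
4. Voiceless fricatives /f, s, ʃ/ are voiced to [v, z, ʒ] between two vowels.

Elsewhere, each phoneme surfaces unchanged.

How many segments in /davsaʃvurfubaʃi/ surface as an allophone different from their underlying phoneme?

Segments that undergo a rule: /a/ → [aː] (rule 1); /u/ → [uː] (rule 1); /u/ → [uː] (rule 1); /ʃ/ → [ʒ] (rule 4).
All other segments surface unchanged.

4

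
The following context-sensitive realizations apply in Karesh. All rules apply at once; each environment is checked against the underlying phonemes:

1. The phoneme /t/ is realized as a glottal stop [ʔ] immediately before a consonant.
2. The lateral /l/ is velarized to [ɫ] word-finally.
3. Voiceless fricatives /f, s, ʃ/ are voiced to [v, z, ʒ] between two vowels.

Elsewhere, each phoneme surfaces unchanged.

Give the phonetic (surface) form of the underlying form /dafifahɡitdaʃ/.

[davivahɡiʔdaʃ]

/d/ (word-initial) is unaffected → [d].
/a/ — not in any rule's target class → [a].
Rule 3 applies to /f/ (between /a/ and /i/: between two vowels) → [v].
/i/ — not in any rule's target class → [i].
Rule 3 applies to /f/ (between /i/ and /a/: between two vowels) → [v].
/a/ (between /f/ and /h/): no rule targets it → [a].
/h/ stays [h].
/ɡ/ — not in any rule's target class → [ɡ].
/i/ stays [i].
Rule 1 applies to /t/ (between /i/ and /d/: immediately before a consonant) → [ʔ].
/d/ stays [d].
/a/ (between /d/ and /ʃ/) is unaffected → [a].
/ʃ/ — word-final; rule 3 does not apply here → [ʃ].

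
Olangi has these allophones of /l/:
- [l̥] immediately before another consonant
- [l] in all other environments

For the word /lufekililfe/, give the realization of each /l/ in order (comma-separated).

Occurrence 1 (position 1): no conditioning environment matches → elsewhere allophone [l].
Occurrence 2 (position 7): no conditioning environment matches → elsewhere allophone [l].
Occurrence 3 (position 9): immediately before another consonant → [l̥].

[l], [l], [l̥]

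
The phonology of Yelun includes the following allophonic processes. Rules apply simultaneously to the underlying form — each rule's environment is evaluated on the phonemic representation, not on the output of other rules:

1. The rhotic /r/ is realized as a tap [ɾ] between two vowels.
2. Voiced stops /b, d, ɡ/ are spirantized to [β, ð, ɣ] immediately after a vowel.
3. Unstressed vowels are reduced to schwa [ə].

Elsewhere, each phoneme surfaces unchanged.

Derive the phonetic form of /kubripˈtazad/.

/k/ — not in any rule's target class → [k].
/u/ (between /k/ and /b/) occurs in an unstressed syllable → [ə] by rule 3.
Rule 2 applies to /b/ (between /u/ and /r/: immediately after a vowel) → [β].
/r/ (between /b/ and /i/) is in the target of rule 1 but the environment (between two vowels) is not met → [r].
/i/ meets the environment for rule 3 (in an unstressed syllable) → [ə].
/p/ (between /i/ and /t/): no rule targets it → [p].
/t/ — not in any rule's target class → [t].
/a/ — between /t/ and /z/; rule 3 does not apply here → [a].
/z/ (between /a/ and /a/): no rule targets it → [z].
/a/ meets the environment for rule 3 (in an unstressed syllable) → [ə].
/d/ (word-final): immediately after a vowel, so rule 2 applies → [ð].

[kəβrəpˈtazəð]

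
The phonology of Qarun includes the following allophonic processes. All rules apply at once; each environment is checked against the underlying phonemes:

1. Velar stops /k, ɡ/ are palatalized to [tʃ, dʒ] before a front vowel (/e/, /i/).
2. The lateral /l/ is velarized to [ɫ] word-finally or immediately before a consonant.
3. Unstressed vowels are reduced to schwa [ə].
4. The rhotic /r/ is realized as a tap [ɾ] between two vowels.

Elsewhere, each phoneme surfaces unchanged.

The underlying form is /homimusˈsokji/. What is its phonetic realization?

/h/ — not in any rule's target class → [h].
/o/ — between /h/ and /m/, in an unstressed syllable — surfaces as [ə] (rule 3).
/m/ (between /o/ and /i/): no rule targets it → [m].
/i/ meets the environment for rule 3 (in an unstressed syllable) → [ə].
/m/ — not in any rule's target class → [m].
/u/ — between /m/ and /s/, in an unstressed syllable — surfaces as [ə] (rule 3).
/s/ — not in any rule's target class → [s].
/s/ (between /s/ and /o/) is unaffected → [s].
/o/ (between /s/ and /k/) fails the environment for rule 3, so it stays [o].
/k/ (between /o/ and /j/) is in the target of rule 1 but the environment (before a front vowel) is not met → [k].
/j/ stays [j].
/i/ — word-final, in an unstressed syllable — surfaces as [ə] (rule 3).

[həməməsˈsokjə]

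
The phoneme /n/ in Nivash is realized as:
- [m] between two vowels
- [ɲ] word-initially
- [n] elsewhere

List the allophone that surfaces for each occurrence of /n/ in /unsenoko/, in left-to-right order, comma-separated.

Occurrence 1 (position 2): no conditioning environment matches → elsewhere allophone [n].
Occurrence 2 (position 5): between two vowels → [m].

[n], [m]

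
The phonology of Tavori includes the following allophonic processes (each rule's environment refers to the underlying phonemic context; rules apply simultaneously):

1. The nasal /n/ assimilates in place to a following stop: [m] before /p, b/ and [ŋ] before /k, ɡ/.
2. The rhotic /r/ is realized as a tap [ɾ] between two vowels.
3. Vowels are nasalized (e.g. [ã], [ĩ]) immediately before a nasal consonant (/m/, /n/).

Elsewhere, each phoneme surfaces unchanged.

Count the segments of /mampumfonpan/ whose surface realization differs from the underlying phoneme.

5

Segments that undergo a rule: /a/ → [ã] (rule 3); /u/ → [ũ] (rule 3); /o/ → [õ] (rule 3); /n/ → [m] (rule 1); /a/ → [ã] (rule 3).
All other segments surface unchanged.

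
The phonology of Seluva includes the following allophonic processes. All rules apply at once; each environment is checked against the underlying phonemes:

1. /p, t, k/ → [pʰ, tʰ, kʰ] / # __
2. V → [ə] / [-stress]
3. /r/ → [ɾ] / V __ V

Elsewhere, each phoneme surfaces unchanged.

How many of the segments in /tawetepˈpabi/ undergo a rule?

5

Segments that undergo a rule: /t/ → [tʰ] (rule 1); /a/ → [ə] (rule 2); /e/ → [ə] (rule 2); /e/ → [ə] (rule 2); /i/ → [ə] (rule 2).
All other segments surface unchanged.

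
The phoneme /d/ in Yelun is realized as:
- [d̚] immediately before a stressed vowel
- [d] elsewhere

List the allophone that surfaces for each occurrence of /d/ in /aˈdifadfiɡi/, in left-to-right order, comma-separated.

[d̚], [d]

Occurrence 1 (position 2): immediately before a stressed vowel → [d̚].
Occurrence 2 (position 6): no conditioning environment matches → elsewhere allophone [d].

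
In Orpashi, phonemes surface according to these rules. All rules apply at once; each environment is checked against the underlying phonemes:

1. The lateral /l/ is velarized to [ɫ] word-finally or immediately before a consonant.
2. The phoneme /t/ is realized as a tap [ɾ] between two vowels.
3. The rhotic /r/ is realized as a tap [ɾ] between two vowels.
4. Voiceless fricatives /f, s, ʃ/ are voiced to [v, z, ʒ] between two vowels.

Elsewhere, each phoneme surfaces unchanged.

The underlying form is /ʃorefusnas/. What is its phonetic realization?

/ʃ/ (word-initial): rule 4 targets it, but not between two vowels → unchanged [ʃ].
/o/ (between /ʃ/ and /r/) is unaffected → [o].
Rule 3 applies to /r/ (between /o/ and /e/: between two vowels) → [ɾ].
/e/ — not in any rule's target class → [e].
/f/ (between /e/ and /u/): between two vowels, so rule 4 applies → [v].
/u/ stays [u].
/s/ — between /u/ and /n/; rule 4 does not apply here → [s].
/n/ stays [n].
/a/ — not in any rule's target class → [a].
/s/ (word-final) fails the environment for rule 4, so it stays [s].

[ʃoɾevusnas]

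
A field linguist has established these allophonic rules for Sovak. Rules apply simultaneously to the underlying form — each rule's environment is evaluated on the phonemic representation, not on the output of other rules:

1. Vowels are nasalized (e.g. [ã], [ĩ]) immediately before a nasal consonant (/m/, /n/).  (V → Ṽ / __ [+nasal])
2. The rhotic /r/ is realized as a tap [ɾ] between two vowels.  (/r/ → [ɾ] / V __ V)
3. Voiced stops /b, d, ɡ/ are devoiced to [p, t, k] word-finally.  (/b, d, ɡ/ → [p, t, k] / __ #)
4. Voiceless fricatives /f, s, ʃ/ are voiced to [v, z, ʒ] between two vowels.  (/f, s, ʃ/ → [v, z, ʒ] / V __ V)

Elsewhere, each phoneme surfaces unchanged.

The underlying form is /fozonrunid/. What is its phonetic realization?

/f/ — word-initial; rule 4 does not apply here → [f].
/o/ (between /f/ and /z/): rule 1 targets it, but not before a nasal consonant → unchanged [o].
/o/ meets the environment for rule 1 (before a nasal consonant) → [õ].
/r/ (between /n/ and /u/) is in the target of rule 2 but the environment (between two vowels) is not met → [r].
/u/ (between /r/ and /n/) occurs before a nasal consonant → [ũ] by rule 1.
/i/ (between /n/ and /d/) is in the target of rule 1 but the environment (before a nasal consonant) is not met → [i].
Rule 3 applies to /d/ (word-final: word-finally) → [t].

[fozõnrũnit]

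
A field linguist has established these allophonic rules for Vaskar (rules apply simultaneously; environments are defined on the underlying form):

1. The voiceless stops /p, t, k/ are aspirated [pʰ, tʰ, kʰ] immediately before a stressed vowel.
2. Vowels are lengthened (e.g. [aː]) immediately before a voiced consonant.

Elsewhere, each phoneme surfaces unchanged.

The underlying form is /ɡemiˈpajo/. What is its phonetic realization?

/ɡ/ — not in any rule's target class → [ɡ].
/e/ (between /ɡ/ and /m/) occurs before a voiced consonant → [eː] by rule 2.
/m/ — not in any rule's target class → [m].
/i/ — between /m/ and /p/; rule 2 does not apply here → [i].
/p/ (between /i/ and /a/): immediately before a stressed vowel, so rule 1 applies → [pʰ].
/a/ — between /p/ and /j/, before a voiced consonant — surfaces as [aː] (rule 2).
/j/ (between /a/ and /o/) is unaffected → [j].
/o/ — word-final; rule 2 does not apply here → [o].

[ɡeːmiˈpʰaːjo]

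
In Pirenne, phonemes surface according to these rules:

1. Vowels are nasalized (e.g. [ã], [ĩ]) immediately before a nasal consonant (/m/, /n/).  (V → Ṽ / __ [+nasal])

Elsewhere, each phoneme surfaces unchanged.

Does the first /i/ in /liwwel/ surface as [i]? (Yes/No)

Yes

/i/ (between /l/ and /w/): rule 1 targets it, but not before a nasal consonant → unchanged [i].
The actual realization is [i], which matches [i].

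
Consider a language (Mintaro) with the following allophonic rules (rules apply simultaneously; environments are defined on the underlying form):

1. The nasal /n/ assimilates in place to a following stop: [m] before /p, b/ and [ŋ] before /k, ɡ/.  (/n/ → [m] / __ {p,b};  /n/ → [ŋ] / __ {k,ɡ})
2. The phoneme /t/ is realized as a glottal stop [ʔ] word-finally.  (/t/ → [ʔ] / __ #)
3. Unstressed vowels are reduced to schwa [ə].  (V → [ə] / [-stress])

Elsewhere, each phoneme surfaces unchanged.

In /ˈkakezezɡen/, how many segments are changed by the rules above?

Segments that undergo a rule: /e/ → [ə] (rule 3); /e/ → [ə] (rule 3); /e/ → [ə] (rule 3).
All other segments surface unchanged.

3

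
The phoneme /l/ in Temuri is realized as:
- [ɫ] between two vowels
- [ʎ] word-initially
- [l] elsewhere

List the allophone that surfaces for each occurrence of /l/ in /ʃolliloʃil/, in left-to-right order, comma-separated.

[l], [l], [ɫ], [l]

Occurrence 1 (position 3): no conditioning environment matches → elsewhere allophone [l].
Occurrence 2 (position 4): no conditioning environment matches → elsewhere allophone [l].
Occurrence 3 (position 6): between two vowels → [ɫ].
Occurrence 4 (position 10): no conditioning environment matches → elsewhere allophone [l].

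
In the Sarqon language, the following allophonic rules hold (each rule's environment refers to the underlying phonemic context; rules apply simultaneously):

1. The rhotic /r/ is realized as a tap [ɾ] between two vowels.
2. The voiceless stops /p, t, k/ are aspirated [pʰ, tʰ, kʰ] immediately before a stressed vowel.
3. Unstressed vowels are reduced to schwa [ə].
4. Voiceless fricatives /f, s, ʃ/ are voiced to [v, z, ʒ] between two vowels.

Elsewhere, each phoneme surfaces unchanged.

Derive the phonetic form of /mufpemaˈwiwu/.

/m/ — not in any rule's target class → [m].
/u/ meets the environment for rule 3 (in an unstressed syllable) → [ə].
/f/ (between /u/ and /p/) fails the environment for rule 4, so it stays [f].
/p/ (between /f/ and /e/) is in the target of rule 2 but the environment (immediately before a stressed vowel) is not met → [p].
Rule 3 applies to /e/ (between /p/ and /m/: in an unstressed syllable) → [ə].
/m/ (between /e/ and /a/): no rule targets it → [m].
/a/ (between /m/ and /w/): in an unstressed syllable, so rule 3 applies → [ə].
/w/ stays [w].
/i/ (between /w/ and /w/) is in the target of rule 3 but the environment (in an unstressed syllable) is not met → [i].
/w/ (between /i/ and /u/) is unaffected → [w].
Rule 3 applies to /u/ (word-final: in an unstressed syllable) → [ə].

[məfpəməˈwiwə]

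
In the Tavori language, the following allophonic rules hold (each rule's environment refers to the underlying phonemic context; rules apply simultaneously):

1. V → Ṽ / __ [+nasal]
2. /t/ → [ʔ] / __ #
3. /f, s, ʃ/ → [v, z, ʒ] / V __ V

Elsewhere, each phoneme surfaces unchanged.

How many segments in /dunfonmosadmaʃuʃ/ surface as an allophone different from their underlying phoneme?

4

Segments that undergo a rule: /u/ → [ũ] (rule 1); /o/ → [õ] (rule 1); /s/ → [z] (rule 3); /ʃ/ → [ʒ] (rule 3).
All other segments surface unchanged.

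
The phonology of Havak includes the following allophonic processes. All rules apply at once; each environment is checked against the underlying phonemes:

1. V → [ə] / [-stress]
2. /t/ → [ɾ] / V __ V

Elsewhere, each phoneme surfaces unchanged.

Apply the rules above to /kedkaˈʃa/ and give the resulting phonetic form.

[kədkəˈʃa]

/k/ (word-initial) is unaffected → [k].
/e/ (between /k/ and /d/) occurs in an unstressed syllable → [ə] by rule 1.
/d/ (between /e/ and /k/): no rule targets it → [d].
/k/ (between /d/ and /a/): no rule targets it → [k].
/a/ meets the environment for rule 1 (in an unstressed syllable) → [ə].
/ʃ/ (between /a/ and /a/): no rule targets it → [ʃ].
/a/ (word-final) fails the environment for rule 1, so it stays [a].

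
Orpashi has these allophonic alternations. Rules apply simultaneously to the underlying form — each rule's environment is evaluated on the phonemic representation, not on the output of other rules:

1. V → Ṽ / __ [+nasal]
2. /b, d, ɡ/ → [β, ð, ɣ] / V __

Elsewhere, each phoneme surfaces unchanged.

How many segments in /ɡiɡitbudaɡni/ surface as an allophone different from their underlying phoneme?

3

Segments that undergo a rule: /ɡ/ → [ɣ] (rule 2); /d/ → [ð] (rule 2); /ɡ/ → [ɣ] (rule 2).
All other segments surface unchanged.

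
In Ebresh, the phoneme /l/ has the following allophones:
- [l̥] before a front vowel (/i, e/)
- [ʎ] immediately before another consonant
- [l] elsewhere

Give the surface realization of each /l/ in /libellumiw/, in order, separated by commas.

[l̥], [ʎ], [l]

Occurrence 1 (position 1): before a front vowel (/i, e/) → [l̥].
Occurrence 2 (position 5): immediately before another consonant → [ʎ].
Occurrence 3 (position 6): no conditioning environment matches → elsewhere allophone [l].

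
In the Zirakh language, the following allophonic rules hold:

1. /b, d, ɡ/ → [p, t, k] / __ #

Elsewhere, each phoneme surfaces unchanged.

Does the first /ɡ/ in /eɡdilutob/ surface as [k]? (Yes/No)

No

/ɡ/ — between /e/ and /d/; rule 1 does not apply here → [ɡ].
The actual realization is [ɡ], not [k].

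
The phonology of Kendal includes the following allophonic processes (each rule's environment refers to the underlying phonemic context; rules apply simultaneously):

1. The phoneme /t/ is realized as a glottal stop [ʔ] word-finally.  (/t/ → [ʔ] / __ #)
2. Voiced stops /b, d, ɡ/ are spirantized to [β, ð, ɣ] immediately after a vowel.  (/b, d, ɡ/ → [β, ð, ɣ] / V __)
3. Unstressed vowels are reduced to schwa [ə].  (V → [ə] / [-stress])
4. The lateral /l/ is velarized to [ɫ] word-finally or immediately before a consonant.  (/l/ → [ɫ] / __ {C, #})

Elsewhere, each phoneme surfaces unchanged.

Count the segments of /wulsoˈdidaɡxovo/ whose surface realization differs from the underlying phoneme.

Segments that undergo a rule: /u/ → [ə] (rule 3); /l/ → [ɫ] (rule 4); /o/ → [ə] (rule 3); /d/ → [ð] (rule 2); /d/ → [ð] (rule 2); /a/ → [ə] (rule 3); /ɡ/ → [ɣ] (rule 2); /o/ → [ə] (rule 3); /o/ → [ə] (rule 3).
All other segments surface unchanged.

9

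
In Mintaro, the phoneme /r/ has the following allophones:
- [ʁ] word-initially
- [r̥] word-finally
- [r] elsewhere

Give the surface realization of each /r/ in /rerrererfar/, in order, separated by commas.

[ʁ], [r], [r], [r], [r], [r̥]

Occurrence 1 (position 1): word-initially → [ʁ].
Occurrence 2 (position 3): no conditioning environment matches → elsewhere allophone [r].
Occurrence 3 (position 4): no conditioning environment matches → elsewhere allophone [r].
Occurrence 4 (position 6): no conditioning environment matches → elsewhere allophone [r].
Occurrence 5 (position 8): no conditioning environment matches → elsewhere allophone [r].
Occurrence 6 (position 11): word-finally → [r̥].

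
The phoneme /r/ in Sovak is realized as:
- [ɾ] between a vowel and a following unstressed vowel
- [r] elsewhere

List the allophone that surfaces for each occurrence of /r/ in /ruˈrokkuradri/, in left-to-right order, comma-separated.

Occurrence 1 (position 1): no conditioning environment matches → elsewhere allophone [r].
Occurrence 2 (position 3): no conditioning environment matches → elsewhere allophone [r].
Occurrence 3 (position 8): between a vowel and a following unstressed vowel → [ɾ].
Occurrence 4 (position 11): no conditioning environment matches → elsewhere allophone [r].

[r], [r], [ɾ], [r]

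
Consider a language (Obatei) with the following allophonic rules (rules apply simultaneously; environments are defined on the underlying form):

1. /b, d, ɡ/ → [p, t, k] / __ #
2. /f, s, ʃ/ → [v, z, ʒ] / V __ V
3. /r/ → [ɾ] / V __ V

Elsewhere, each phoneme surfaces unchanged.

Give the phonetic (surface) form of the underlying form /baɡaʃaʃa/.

/b/ (word-initial) fails the environment for rule 1, so it stays [b].
/ɡ/ — between /a/ and /a/; rule 1 does not apply here → [ɡ].
/ʃ/ (between /a/ and /a/) occurs between two vowels → [ʒ] by rule 2.
/ʃ/ (between /a/ and /a/): between two vowels, so rule 2 applies → [ʒ].

[baɡaʒaʒa]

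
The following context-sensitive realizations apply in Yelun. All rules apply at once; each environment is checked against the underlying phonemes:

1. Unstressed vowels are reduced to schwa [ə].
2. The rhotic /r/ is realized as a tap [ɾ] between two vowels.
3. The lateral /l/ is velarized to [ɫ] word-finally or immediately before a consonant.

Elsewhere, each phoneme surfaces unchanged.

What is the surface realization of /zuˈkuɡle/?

[zəˈkuɡlə]

Rule 1 applies to /u/ (between /z/ and /k/: in an unstressed syllable) → [ə].
/u/ — between /k/ and /ɡ/; rule 1 does not apply here → [u].
/l/ — between /ɡ/ and /e/; rule 3 does not apply here → [l].
Rule 1 applies to /e/ (word-final: in an unstressed syllable) → [ə].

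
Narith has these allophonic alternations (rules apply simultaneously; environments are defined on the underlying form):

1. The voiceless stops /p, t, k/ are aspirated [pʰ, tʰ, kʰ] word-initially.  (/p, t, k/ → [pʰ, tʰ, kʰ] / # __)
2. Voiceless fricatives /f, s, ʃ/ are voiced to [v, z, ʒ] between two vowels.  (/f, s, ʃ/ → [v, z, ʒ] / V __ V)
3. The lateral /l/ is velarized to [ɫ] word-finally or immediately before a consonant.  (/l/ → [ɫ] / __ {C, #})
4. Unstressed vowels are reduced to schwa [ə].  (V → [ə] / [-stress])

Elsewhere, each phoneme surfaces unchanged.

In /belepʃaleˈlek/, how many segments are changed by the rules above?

Segments that undergo a rule: /e/ → [ə] (rule 4); /e/ → [ə] (rule 4); /a/ → [ə] (rule 4); /e/ → [ə] (rule 4).
All other segments surface unchanged.

4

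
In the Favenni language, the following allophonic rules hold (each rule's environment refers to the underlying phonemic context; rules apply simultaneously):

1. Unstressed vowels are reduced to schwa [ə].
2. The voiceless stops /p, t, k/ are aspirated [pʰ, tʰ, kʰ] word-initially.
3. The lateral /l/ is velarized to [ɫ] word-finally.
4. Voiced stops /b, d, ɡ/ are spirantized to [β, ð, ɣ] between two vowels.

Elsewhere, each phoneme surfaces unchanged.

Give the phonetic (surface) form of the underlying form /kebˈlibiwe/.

[kʰəbˈliβəwə]

/k/ — word-initial, word-initially — surfaces as [kʰ] (rule 2).
Rule 1 applies to /e/ (between /k/ and /b/: in an unstressed syllable) → [ə].
/b/ (between /e/ and /l/) is in the target of rule 4 but the environment (between two vowels) is not met → [b].
/l/ — between /b/ and /i/; rule 3 does not apply here → [l].
/i/ (between /l/ and /b/): rule 1 targets it, but not in an unstressed syllable → unchanged [i].
/b/ (between /i/ and /i/) occurs between two vowels → [β] by rule 4.
/i/ (between /b/ and /w/): in an unstressed syllable, so rule 1 applies → [ə].
/e/ — word-final, in an unstressed syllable — surfaces as [ə] (rule 1).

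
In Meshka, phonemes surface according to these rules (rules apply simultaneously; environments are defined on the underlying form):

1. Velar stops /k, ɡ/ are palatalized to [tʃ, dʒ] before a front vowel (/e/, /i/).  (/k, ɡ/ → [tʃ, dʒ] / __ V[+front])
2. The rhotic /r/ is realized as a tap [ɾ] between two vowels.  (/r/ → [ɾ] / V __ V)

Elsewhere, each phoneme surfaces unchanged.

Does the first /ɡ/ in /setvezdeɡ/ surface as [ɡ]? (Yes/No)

/ɡ/ (word-final): rule 1 targets it, but not before a front vowel → unchanged [ɡ].
The actual realization is [ɡ], which matches [ɡ].

Yes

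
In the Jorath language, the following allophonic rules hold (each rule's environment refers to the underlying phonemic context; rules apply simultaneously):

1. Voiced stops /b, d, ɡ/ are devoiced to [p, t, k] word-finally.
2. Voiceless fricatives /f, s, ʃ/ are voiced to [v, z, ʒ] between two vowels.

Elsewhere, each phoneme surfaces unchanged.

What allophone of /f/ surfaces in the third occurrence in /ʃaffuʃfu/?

[f]

/f/ (between /ʃ/ and /u/) fails the environment for rule 2, so it stays [f].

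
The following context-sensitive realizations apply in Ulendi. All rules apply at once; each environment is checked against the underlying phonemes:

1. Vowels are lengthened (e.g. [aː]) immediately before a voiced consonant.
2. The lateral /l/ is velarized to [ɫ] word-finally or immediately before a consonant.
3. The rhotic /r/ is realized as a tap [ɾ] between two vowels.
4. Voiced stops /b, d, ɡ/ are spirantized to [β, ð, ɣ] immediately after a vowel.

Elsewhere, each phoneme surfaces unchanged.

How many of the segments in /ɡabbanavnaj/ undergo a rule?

5

Segments that undergo a rule: /a/ → [aː] (rule 1); /b/ → [β] (rule 4); /a/ → [aː] (rule 1); /a/ → [aː] (rule 1); /a/ → [aː] (rule 1).
All other segments surface unchanged.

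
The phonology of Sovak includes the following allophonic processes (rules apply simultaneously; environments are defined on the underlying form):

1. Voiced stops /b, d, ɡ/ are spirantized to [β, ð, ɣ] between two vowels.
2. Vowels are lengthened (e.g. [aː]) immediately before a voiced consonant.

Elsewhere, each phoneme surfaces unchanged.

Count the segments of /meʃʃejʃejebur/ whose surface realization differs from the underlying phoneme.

Segments that undergo a rule: /e/ → [eː] (rule 2); /e/ → [eː] (rule 2); /e/ → [eː] (rule 2); /b/ → [β] (rule 1); /u/ → [uː] (rule 2).
All other segments surface unchanged.

5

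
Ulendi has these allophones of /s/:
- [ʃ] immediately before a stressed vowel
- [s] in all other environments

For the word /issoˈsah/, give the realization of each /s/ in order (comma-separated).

[s], [s], [ʃ]

Occurrence 1 (position 2): no conditioning environment matches → elsewhere allophone [s].
Occurrence 2 (position 3): no conditioning environment matches → elsewhere allophone [s].
Occurrence 3 (position 5): immediately before a stressed vowel → [ʃ].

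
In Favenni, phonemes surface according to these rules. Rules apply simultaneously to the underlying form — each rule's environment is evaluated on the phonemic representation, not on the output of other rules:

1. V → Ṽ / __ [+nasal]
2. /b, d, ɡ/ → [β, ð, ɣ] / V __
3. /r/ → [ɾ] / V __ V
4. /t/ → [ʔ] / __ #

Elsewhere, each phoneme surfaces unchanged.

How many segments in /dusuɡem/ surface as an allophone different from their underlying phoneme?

2

Segments that undergo a rule: /ɡ/ → [ɣ] (rule 2); /e/ → [ẽ] (rule 1).
All other segments surface unchanged.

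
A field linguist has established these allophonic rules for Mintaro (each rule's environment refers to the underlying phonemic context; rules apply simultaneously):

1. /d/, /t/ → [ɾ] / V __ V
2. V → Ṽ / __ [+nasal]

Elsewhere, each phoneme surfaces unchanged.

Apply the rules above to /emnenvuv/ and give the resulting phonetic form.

Rule 2 applies to /e/ (word-initial: before a nasal consonant) → [ẽ].
/m/ (between /e/ and /n/): no rule targets it → [m].
/n/ — not in any rule's target class → [n].
/e/ — between /n/ and /n/, before a nasal consonant — surfaces as [ẽ] (rule 2).
/n/ stays [n].
/v/ stays [v].
/u/ — between /v/ and /v/; rule 2 does not apply here → [u].
/v/ — not in any rule's target class → [v].

[ẽmnẽnvuv]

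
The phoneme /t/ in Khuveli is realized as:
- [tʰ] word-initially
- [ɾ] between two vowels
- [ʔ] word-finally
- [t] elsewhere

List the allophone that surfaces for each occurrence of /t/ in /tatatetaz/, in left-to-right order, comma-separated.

Occurrence 1 (position 1): word-initially → [tʰ].
Occurrence 2 (position 3): between two vowels → [ɾ].
Occurrence 3 (position 5): between two vowels → [ɾ].
Occurrence 4 (position 7): between two vowels → [ɾ].

[tʰ], [ɾ], [ɾ], [ɾ]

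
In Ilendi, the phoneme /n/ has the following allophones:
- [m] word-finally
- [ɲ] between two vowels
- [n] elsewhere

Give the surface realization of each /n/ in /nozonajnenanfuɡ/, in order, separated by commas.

Occurrence 1 (position 1): no conditioning environment matches → elsewhere allophone [n].
Occurrence 2 (position 5): between two vowels → [ɲ].
Occurrence 3 (position 8): no conditioning environment matches → elsewhere allophone [n].
Occurrence 4 (position 10): between two vowels → [ɲ].
Occurrence 5 (position 12): no conditioning environment matches → elsewhere allophone [n].

[n], [ɲ], [n], [ɲ], [n]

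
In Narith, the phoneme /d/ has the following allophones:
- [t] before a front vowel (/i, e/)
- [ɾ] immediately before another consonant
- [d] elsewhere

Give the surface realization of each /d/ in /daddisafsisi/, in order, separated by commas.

[d], [ɾ], [t]

Occurrence 1 (position 1): no conditioning environment matches → elsewhere allophone [d].
Occurrence 2 (position 3): immediately before another consonant → [ɾ].
Occurrence 3 (position 4): before a front vowel (/i, e/) → [t].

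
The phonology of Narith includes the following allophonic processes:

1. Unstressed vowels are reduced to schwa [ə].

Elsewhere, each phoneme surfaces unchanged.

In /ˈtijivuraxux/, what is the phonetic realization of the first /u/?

/u/ — between /v/ and /r/, in an unstressed syllable — surfaces as [ə] (rule 1).

[ə]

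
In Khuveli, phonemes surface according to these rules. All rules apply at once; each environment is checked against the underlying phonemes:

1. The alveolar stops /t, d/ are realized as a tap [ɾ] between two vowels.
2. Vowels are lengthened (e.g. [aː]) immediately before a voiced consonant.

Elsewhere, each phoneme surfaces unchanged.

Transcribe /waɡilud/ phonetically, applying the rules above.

[waːɡiːluːd]

/a/ (between /w/ and /ɡ/) occurs before a voiced consonant → [aː] by rule 2.
/i/ — between /ɡ/ and /l/, before a voiced consonant — surfaces as [iː] (rule 2).
/u/ meets the environment for rule 2 (before a voiced consonant) → [uː].
/d/ (word-final): rule 1 targets it, but not between two vowels → unchanged [d].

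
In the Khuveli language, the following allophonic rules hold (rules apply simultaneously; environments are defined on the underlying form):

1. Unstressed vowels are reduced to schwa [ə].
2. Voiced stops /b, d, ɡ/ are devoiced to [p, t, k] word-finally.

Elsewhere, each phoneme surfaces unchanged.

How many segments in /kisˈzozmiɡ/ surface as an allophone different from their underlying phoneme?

3

Segments that undergo a rule: /i/ → [ə] (rule 1); /i/ → [ə] (rule 1); /ɡ/ → [k] (rule 2).
All other segments surface unchanged.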